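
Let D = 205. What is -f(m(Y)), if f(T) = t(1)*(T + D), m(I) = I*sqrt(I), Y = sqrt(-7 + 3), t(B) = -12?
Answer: 2436 + 24*I ≈ 2436.0 + 24.0*I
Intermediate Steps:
Y = 2*I (Y = sqrt(-4) = 2*I ≈ 2.0*I)
m(I) = I**(3/2)
f(T) = -2460 - 12*T (f(T) = -12*(T + 205) = -12*(205 + T) = -2460 - 12*T)
-f(m(Y)) = -(-2460 - 12*(1 + I)**3) = 2460 + 12*(1 + I)**3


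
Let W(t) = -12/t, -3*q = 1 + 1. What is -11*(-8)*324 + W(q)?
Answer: 28530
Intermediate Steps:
q = -⅔ (q = -(1 + 1)/3 = -⅓*2 = -⅔ ≈ -0.66667)
-11*(-8)*324 + W(q) = -11*(-8)*324 - 12/(-⅔) = 88*324 - 12*(-3/2) = 28512 + 18 = 28530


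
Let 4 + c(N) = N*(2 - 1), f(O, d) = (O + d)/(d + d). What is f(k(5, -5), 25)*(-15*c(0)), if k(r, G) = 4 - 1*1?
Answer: 168/5 ≈ 33.600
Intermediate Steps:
k(r, G) = 3 (k(r, G) = 4 - 1 = 3)
f(O, d) = (O + d)/(2*d) (f(O, d) = (O + d)/((2*d)) = (O + d)*(1/(2*d)) = (O + d)/(2*d))
c(N) = -4 + N (c(N) = -4 + N*(2 - 1) = -4 + N*1 = -4 + N)
f(k(5, -5), 25)*(-15*c(0)) = ((½)*(3 + 25)/25)*(-15*(-4 + 0)) = ((½)*(1/25)*28)*(-15*(-4)) = (14/25)*60 = 168/5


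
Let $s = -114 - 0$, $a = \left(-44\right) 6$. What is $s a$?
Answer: $30096$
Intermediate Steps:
$a = -264$
$s = -114$ ($s = -114 + 0 = -114$)
$s a = \left(-114\right) \left(-264\right) = 30096$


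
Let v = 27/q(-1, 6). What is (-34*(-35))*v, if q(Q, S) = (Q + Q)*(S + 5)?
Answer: -16065/11 ≈ -1460.5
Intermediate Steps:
q(Q, S) = 2*Q*(5 + S) (q(Q, S) = (2*Q)*(5 + S) = 2*Q*(5 + S))
v = -27/22 (v = 27/((2*(-1)*(5 + 6))) = 27/((2*(-1)*11)) = 27/(-22) = 27*(-1/22) = -27/22 ≈ -1.2273)
(-34*(-35))*v = -34*(-35)*(-27/22) = 1190*(-27/22) = -16065/11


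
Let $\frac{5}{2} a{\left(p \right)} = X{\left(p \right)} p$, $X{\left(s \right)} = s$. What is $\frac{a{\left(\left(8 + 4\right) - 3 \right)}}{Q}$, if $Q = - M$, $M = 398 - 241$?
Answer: $- \frac{162}{785} \approx -0.20637$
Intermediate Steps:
$a{\left(p \right)} = \frac{2 p^{2}}{5}$ ($a{\left(p \right)} = \frac{2 p p}{5} = \frac{2 p^{2}}{5}$)
$M = 157$
$Q = -157$ ($Q = \left(-1\right) 157 = -157$)
$\frac{a{\left(\left(8 + 4\right) - 3 \right)}}{Q} = \frac{\frac{2}{5} \left(\left(8 + 4\right) - 3\right)^{2}}{-157} = \frac{2 \left(12 - 3\right)^{2}}{5} \left(- \frac{1}{157}\right) = \frac{2 \cdot 9^{2}}{5} \left(- \frac{1}{157}\right) = \frac{2}{5} \cdot 81 \left(- \frac{1}{157}\right) = \frac{162}{5} \left(- \frac{1}{157}\right) = - \frac{162}{785}$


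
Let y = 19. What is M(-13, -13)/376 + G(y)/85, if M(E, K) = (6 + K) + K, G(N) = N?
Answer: 1361/7990 ≈ 0.17034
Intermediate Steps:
M(E, K) = 6 + 2*K
M(-13, -13)/376 + G(y)/85 = (6 + 2*(-13))/376 + 19/85 = (6 - 26)*(1/376) + 19*(1/85) = -20*1/376 + 19/85 = -5/94 + 19/85 = 1361/7990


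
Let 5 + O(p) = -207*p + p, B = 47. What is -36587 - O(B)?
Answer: -26900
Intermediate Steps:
O(p) = -5 - 206*p (O(p) = -5 + (-207*p + p) = -5 - 206*p)
-36587 - O(B) = -36587 - (-5 - 206*47) = -36587 - (-5 - 9682) = -36587 - 1*(-9687) = -36587 + 9687 = -26900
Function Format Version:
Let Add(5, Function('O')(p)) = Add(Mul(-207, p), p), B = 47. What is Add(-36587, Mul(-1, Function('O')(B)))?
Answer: -26900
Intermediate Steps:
Function('O')(p) = Add(-5, Mul(-206, p)) (Function('O')(p) = Add(-5, Add(Mul(-207, p), p)) = Add(-5, Mul(-206, p)))
Add(-36587, Mul(-1, Function('O')(B))) = Add(-36587, Mul(-1, Add(-5, Mul(-206, 47)))) = Add(-36587, Mul(-1, Add(-5, -9682))) = Add(-36587, Mul(-1, -9687)) = Add(-36587, 9687) = -26900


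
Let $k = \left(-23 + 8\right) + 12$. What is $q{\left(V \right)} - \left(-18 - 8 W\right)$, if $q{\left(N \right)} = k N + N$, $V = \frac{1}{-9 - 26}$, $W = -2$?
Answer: $\frac{72}{35} \approx 2.0571$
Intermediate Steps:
$k = -3$ ($k = -15 + 12 = -3$)
$V = - \frac{1}{35}$ ($V = \frac{1}{-35} = - \frac{1}{35} \approx -0.028571$)
$q{\left(N \right)} = - 2 N$ ($q{\left(N \right)} = - 3 N + N = - 2 N$)
$q{\left(V \right)} - \left(-18 - 8 W\right) = \left(-2\right) \left(- \frac{1}{35}\right) - \left(-18 - -16\right) = \frac{2}{35} - \left(-18 + 16\right) = \frac{2}{35} - -2 = \frac{2}{35} + 2 = \frac{72}{35}$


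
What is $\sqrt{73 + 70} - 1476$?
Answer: $-1476 + \sqrt{143} \approx -1464.0$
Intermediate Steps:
$\sqrt{73 + 70} - 1476 = \sqrt{143} - 1476 = -1476 + \sqrt{143}$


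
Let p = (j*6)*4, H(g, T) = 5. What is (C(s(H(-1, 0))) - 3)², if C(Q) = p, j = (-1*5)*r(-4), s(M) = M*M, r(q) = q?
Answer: 227529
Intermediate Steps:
s(M) = M²
j = 20 (j = -1*5*(-4) = -5*(-4) = 20)
p = 480 (p = (20*6)*4 = 120*4 = 480)
C(Q) = 480
(C(s(H(-1, 0))) - 3)² = (480 - 3)² = 477² = 227529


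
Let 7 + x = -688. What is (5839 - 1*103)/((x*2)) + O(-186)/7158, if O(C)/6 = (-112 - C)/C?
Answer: -318227447/77109555 ≈ -4.1270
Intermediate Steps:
x = -695 (x = -7 - 688 = -695)
O(C) = 6*(-112 - C)/C (O(C) = 6*((-112 - C)/C) = 6*(-112 - C)/C)
(5839 - 1*103)/((x*2)) + O(-186)/7158 = (5839 - 1*103)/((-695*2)) + (-6 - 672/(-186))/7158 = (5839 - 103)/(-1390) + (-6 - 672*(-1/186))*(1/7158) = 5736*(-1/1390) + (-6 + 112/31)*(1/7158) = -2868/695 - 74/31*1/7158 = -2868/695 - 37/110949 = -318227447/77109555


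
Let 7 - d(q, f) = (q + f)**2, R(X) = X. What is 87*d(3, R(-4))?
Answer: 522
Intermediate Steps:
d(q, f) = 7 - (f + q)**2 (d(q, f) = 7 - (q + f)**2 = 7 - (f + q)**2)
87*d(3, R(-4)) = 87*(7 - (-4 + 3)**2) = 87*(7 - 1*(-1)**2) = 87*(7 - 1*1) = 87*(7 - 1) = 87*6 = 522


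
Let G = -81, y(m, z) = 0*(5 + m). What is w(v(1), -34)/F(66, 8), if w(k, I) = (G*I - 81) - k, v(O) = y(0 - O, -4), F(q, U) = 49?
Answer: 2673/49 ≈ 54.551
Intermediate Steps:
y(m, z) = 0
v(O) = 0
w(k, I) = -81 - k - 81*I (w(k, I) = (-81*I - 81) - k = (-81 - 81*I) - k = -81 - k - 81*I)
w(v(1), -34)/F(66, 8) = (-81 - 1*0 - 81*(-34))/49 = (-81 + 0 + 2754)*(1/49) = 2673*(1/49) = 2673/49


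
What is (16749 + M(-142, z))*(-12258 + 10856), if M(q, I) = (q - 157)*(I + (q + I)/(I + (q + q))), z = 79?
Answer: 2001490994/205 ≈ 9.7634e+6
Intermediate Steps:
M(q, I) = (-157 + q)*(I + (I + q)/(I + 2*q))
(16749 + M(-142, z))*(-12258 + 10856) = (16749 + ((-142)² - 157*79 - 157*(-142) - 157*79² - 142*79² - 313*79*(-142) + 2*79*(-142)²)/(79 + 2*(-142)))*(-12258 + 10856) = (16749 + (20164 - 12403 + 22294 - 157*6241 - 142*6241 + 3511234 + 2*79*20164)/(79 - 284))*(-1402) = (16749 + (20164 - 12403 + 22294 - 979837 - 886222 + 3511234 + 3185912)/(-205))*(-1402) = (16749 - 1/205*4861142)*(-1402) = (16749 - 4861142/205)*(-1402) = -1427597/205*(-1402) = 2001490994/205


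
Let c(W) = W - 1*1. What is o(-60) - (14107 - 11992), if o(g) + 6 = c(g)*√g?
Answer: -2121 - 122*I*√15 ≈ -2121.0 - 472.5*I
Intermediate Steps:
c(W) = -1 + W (c(W) = W - 1 = -1 + W)
o(g) = -6 + √g*(-1 + g) (o(g) = -6 + (-1 + g)*√g = -6 + √g*(-1 + g))
o(-60) - (14107 - 11992) = (-6 + √(-60)*(-1 - 60)) - (14107 - 11992) = (-6 + (2*I*√15)*(-61)) - 1*2115 = (-6 - 122*I*√15) - 2115 = -2121 - 122*I*√15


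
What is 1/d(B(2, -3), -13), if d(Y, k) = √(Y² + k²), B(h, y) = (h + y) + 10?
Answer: √10/50 ≈ 0.063246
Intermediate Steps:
B(h, y) = 10 + h + y
1/d(B(2, -3), -13) = 1/(√((10 + 2 - 3)² + (-13)²)) = 1/(√(9² + 169)) = 1/(√(81 + 169)) = 1/(√250) = 1/(5*√10) = √10/50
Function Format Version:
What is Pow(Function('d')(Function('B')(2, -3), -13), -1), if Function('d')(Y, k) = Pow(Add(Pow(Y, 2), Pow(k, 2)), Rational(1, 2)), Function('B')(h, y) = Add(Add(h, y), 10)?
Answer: Mul(Rational(1, 50), Pow(10, Rational(1, 2))) ≈ 0.063246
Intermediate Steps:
Function('B')(h, y) = Add(10, h, y)
Pow(Function('d')(Function('B')(2, -3), -13), -1) = Pow(Pow(Add(Pow(Add(10, 2, -3), 2), Pow(-13, 2)), Rational(1, 2)), -1) = Pow(Pow(Add(Pow(9, 2), 169), Rational(1, 2)), -1) = Pow(Pow(Add(81, 169), Rational(1, 2)), -1) = Pow(Pow(250, Rational(1, 2)), -1) = Pow(Mul(5, Pow(10, Rational(1, 2))), -1) = Mul(Rational(1, 50), Pow(10, Rational(1, 2)))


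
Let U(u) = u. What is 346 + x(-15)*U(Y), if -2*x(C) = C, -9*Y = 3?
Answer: 687/2 ≈ 343.50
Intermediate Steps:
Y = -⅓ (Y = -⅑*3 = -⅓ ≈ -0.33333)
x(C) = -C/2
346 + x(-15)*U(Y) = 346 - ½*(-15)*(-⅓) = 346 + (15/2)*(-⅓) = 346 - 5/2 = 687/2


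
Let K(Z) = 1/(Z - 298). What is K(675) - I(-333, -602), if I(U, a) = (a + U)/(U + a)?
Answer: -376/377 ≈ -0.99735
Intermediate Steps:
I(U, a) = 1 (I(U, a) = (U + a)/(U + a) = 1)
K(Z) = 1/(-298 + Z)
K(675) - I(-333, -602) = 1/(-298 + 675) - 1*1 = 1/377 - 1 = -376/377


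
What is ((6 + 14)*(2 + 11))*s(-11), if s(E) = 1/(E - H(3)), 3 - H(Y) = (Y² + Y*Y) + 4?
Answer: 65/2 ≈ 32.500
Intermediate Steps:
H(Y) = -1 - 2*Y² (H(Y) = 3 - ((Y² + Y*Y) + 4) = 3 - ((Y² + Y²) + 4) = 3 - (2*Y² + 4) = 3 - (4 + 2*Y²) = 3 + (-4 - 2*Y²) = -1 - 2*Y²)
s(E) = 1/(19 + E) (s(E) = 1/(E - (-1 - 2*3²)) = 1/(E - (-1 - 2*9)) = 1/(E - (-1 - 18)) = 1/(E - 1*(-19)) = 1/(E + 19) = 1/(19 + E))
((6 + 14)*(2 + 11))*s(-11) = ((6 + 14)*(2 + 11))/(19 - 11) = (20*13)/8 = 260*(⅛) = 65/2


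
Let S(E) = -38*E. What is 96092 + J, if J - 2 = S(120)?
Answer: 91534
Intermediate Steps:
J = -4558 (J = 2 - 38*120 = 2 - 4560 = -4558)
96092 + J = 96092 - 4558 = 91534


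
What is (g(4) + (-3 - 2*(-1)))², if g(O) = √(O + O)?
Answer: 9 - 4*√2 ≈ 3.3431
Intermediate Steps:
g(O) = √2*√O (g(O) = √(2*O) = √2*√O)
(g(4) + (-3 - 2*(-1)))² = (√2*√4 + (-3 - 2*(-1)))² = (√2*2 + (-3 + 2))² = (2*√2 - 1)² = (-1 + 2*√2)²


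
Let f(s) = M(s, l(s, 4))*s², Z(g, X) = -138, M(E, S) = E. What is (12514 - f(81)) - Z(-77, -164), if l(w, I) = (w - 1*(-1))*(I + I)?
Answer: -518789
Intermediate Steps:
l(w, I) = 2*I*(1 + w) (l(w, I) = (w + 1)*(2*I) = (1 + w)*(2*I) = 2*I*(1 + w))
f(s) = s³ (f(s) = s*s² = s³)
(12514 - f(81)) - Z(-77, -164) = (12514 - 1*81³) - 1*(-138) = (12514 - 1*531441) + 138 = (12514 - 531441) + 138 = -518927 + 138 = -518789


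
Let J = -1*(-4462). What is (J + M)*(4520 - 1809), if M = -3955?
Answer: 1374477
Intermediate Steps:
J = 4462
(J + M)*(4520 - 1809) = (4462 - 3955)*(4520 - 1809) = 507*2711 = 1374477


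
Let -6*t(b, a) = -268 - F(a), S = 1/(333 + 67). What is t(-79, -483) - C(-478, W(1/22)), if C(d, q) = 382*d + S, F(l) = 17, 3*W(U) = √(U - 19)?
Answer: 73057399/400 ≈ 1.8264e+5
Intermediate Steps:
W(U) = √(-19 + U)/3 (W(U) = √(U - 19)/3 = √(-19 + U)/3)
S = 1/400 ≈ 0.0025000
t(b, a) = 95/2 (t(b, a) = -(-268 - 1*17)/6 = -(-268 - 17)/6 = -⅙*(-285) = 95/2)
C(d, q) = 1/400 + 382*d (C(d, q) = 382*d + 1/400 = 1/400 + 382*d)
t(-79, -483) - C(-478, W(1/22)) = 95/2 - (1/400 + 382*(-478)) = 95/2 - (1/400 - 182596) = 95/2 - 1*(-73038399/400) = 95/2 + 73038399/400 = 73057399/400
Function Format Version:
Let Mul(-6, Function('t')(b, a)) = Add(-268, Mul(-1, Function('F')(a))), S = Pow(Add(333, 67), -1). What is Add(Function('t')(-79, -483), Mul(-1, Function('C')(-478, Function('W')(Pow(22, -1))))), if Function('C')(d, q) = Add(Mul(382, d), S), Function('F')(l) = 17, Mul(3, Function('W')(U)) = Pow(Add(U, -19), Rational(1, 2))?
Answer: Rational(73057399, 400) ≈ 1.8264e+5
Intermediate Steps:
Function('W')(U) = Mul(Rational(1, 3), Pow(Add(-19, U), Rational(1, 2))) (Function('W')(U) = Mul(Rational(1, 3), Pow(Add(U, -19), Rational(1, 2))) = Mul(Rational(1, 3), Pow(Add(-19, U), Rational(1, 2))))
S = Rational(1, 400) (S = Pow(400, -1) = Rational(1, 400) ≈ 0.0025000)
Function('t')(b, a) = Rational(95, 2) (Function('t')(b, a) = Mul(Rational(-1, 6), Add(-268, Mul(-1, 17))) = Mul(Rational(-1, 6), Add(-268, -17)) = Mul(Rational(-1, 6), -285) = Rational(95, 2))
Function('C')(d, q) = Add(Rational(1, 400), Mul(382, d)) (Function('C')(d, q) = Add(Mul(382, d), Rational(1, 400)) = Add(Rational(1, 400), Mul(382, d)))
Add(Function('t')(-79, -483), Mul(-1, Function('C')(-478, Function('W')(Pow(22, -1))))) = Add(Rational(95, 2), Mul(-1, Add(Rational(1, 400), Mul(382, -478)))) = Add(Rational(95, 2), Mul(-1, Add(Rational(1, 400), -182596))) = Add(Rational(95, 2), Mul(-1, Rational(-73038399, 400))) = Add(Rational(95, 2), Rational(73038399, 400)) = Rational(73057399, 400)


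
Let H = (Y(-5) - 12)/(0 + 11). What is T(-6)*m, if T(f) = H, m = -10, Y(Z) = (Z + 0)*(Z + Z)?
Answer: -380/11 ≈ -34.545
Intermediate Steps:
Y(Z) = 2*Z**2 (Y(Z) = Z*(2*Z) = 2*Z**2)
H = 38/11 (H = (2*(-5)**2 - 12)/(0 + 11) = (2*25 - 12)/11 = (50 - 12)*(1/11) = 38*(1/11) = 38/11 ≈ 3.4545)
T(f) = 38/11
T(-6)*m = (38/11)*(-10) = -380/11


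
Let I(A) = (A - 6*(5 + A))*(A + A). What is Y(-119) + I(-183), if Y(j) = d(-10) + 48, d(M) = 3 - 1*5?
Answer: -323864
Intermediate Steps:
d(M) = -2 (d(M) = 3 - 5 = -2)
I(A) = 2*A*(-30 - 5*A) (I(A) = (A + (-30 - 6*A))*(2*A) = (-30 - 5*A)*(2*A) = 2*A*(-30 - 5*A))
Y(j) = 46 (Y(j) = -2 + 48 = 46)
Y(-119) + I(-183) = 46 - 10*(-183)*(6 - 183) = 46 - 10*(-183)*(-177) = 46 - 323910 = -323864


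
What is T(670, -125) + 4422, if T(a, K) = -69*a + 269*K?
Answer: -75433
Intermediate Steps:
T(670, -125) + 4422 = (-69*670 + 269*(-125)) + 4422 = (-46230 - 33625) + 4422 = -79855 + 4422 = -75433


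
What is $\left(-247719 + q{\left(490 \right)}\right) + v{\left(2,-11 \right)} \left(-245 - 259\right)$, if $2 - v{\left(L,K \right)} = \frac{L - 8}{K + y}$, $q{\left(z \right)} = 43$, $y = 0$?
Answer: $- \frac{2732500}{11} \approx -2.4841 \cdot 10^{5}$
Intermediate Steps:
$v{\left(L,K \right)} = 2 - \frac{-8 + L}{K}$ ($v{\left(L,K \right)} = 2 - \frac{L - 8}{K + 0} = 2 - \frac{-8 + L}{K}$)
$\left(-247719 + q{\left(490 \right)}\right) + v{\left(2,-11 \right)} \left(-245 - 259\right) = \left(-247719 + 43\right) + \frac{8 - 2 + 2 \left(-11\right)}{-11} \left(-245 - 259\right) = -247676 + - \frac{8 - 2 - 22}{11} \left(-504\right) = -247676 + \left(- \frac{1}{11}\right) \left(-16\right) \left(-504\right) = -247676 + \frac{16}{11} \left(-504\right) = -247676 - \frac{8064}{11} = - \frac{2732500}{11}$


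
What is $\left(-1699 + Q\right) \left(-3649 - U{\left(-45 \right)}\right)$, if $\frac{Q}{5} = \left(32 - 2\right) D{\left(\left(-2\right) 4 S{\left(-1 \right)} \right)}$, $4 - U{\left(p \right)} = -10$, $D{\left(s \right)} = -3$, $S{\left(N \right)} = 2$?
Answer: $7871787$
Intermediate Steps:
$U{\left(p \right)} = 14$ ($U{\left(p \right)} = 4 - -10 = 4 + 10 = 14$)
$Q = -450$ ($Q = 5 \left(32 - 2\right) \left(-3\right) = 5 \cdot 30 \left(-3\right) = 5 \left(-90\right) = -450$)
$\left(-1699 + Q\right) \left(-3649 - U{\left(-45 \right)}\right) = \left(-1699 - 450\right) \left(-3649 - 14\right) = - 2149 \left(-3649 - 14\right) = \left(-2149\right) \left(-3663\right) = 7871787$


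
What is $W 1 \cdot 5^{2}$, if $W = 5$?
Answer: $125$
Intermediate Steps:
$W 1 \cdot 5^{2} = 5 \cdot 1 \cdot 5^{2} = 5 \cdot 25 = 125$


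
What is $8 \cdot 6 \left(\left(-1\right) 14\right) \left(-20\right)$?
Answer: $13440$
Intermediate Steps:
$8 \cdot 6 \left(\left(-1\right) 14\right) \left(-20\right) = 48 \left(-14\right) \left(-20\right) = \left(-672\right) \left(-20\right) = 13440$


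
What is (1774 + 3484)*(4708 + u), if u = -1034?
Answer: 19317892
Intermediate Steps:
(1774 + 3484)*(4708 + u) = (1774 + 3484)*(4708 - 1034) = 5258*3674 = 19317892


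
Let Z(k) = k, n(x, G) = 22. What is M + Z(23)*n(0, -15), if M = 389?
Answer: 895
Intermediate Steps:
M + Z(23)*n(0, -15) = 389 + 23*22 = 389 + 506 = 895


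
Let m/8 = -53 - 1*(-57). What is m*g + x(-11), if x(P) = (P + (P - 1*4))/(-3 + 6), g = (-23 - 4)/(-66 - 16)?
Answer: 230/123 ≈ 1.8699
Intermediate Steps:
g = 27/82 (g = -27/(-82) = -27*(-1/82) = 27/82 ≈ 0.32927)
m = 32 (m = 8*(-53 - 1*(-57)) = 8*(-53 + 57) = 8*4 = 32)
x(P) = -4/3 + 2*P/3 (x(P) = (P + (P - 4))/3 = (P + (-4 + P))*(1/3) = (-4 + 2*P)*(1/3) = -4/3 + 2*P/3)
m*g + x(-11) = 32*(27/82) + (-4/3 + (2/3)*(-11)) = 432/41 + (-4/3 - 22/3) = 432/41 - 26/3 = 230/123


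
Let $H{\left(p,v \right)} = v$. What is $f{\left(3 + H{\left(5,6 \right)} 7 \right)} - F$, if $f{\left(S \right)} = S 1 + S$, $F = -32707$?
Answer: $32797$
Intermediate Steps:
$f{\left(S \right)} = 2 S$ ($f{\left(S \right)} = S + S = 2 S$)
$f{\left(3 + H{\left(5,6 \right)} 7 \right)} - F = 2 \left(3 + 6 \cdot 7\right) - -32707 = 2 \left(3 + 42\right) + 32707 = 2 \cdot 45 + 32707 = 90 + 32707 = 32797$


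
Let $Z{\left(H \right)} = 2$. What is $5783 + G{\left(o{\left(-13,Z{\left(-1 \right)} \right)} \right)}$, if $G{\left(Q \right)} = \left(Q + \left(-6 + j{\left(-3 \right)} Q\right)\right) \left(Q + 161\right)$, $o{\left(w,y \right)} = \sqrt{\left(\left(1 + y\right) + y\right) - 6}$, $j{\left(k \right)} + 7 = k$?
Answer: $4826 - 1455 i \approx 4826.0 - 1455.0 i$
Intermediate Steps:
$j{\left(k \right)} = -7 + k$
$o{\left(w,y \right)} = \sqrt{-5 + 2 y}$ ($o{\left(w,y \right)} = \sqrt{\left(1 + 2 y\right) - 6} = \sqrt{-5 + 2 y}$)
$G{\left(Q \right)} = \left(-6 - 9 Q\right) \left(161 + Q\right)$ ($G{\left(Q \right)} = \left(Q + \left(-6 + \left(-7 - 3\right) Q\right)\right) \left(Q + 161\right) = \left(Q - \left(6 + 10 Q\right)\right) \left(161 + Q\right) = \left(-6 - 9 Q\right) \left(161 + Q\right)$)
$5783 + G{\left(o{\left(-13,Z{\left(-1 \right)} \right)} \right)} = 5783 - \left(966 - 9 + 1455 \sqrt{-5 + 2 \cdot 2}\right) = 5783 - \left(966 - 9 + 1455 \sqrt{-5 + 4}\right) = 5783 - \left(966 - 9 + 1455 i\right) = 5783 - \left(957 + 1455 i\right) = 4826 - 1455 i$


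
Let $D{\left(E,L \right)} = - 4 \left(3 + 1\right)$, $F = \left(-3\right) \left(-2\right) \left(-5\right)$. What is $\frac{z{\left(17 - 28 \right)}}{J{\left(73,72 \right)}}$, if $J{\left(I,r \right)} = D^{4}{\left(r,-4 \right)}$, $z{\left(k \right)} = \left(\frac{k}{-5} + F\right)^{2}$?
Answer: $\frac{19321}{1638400} \approx 0.011793$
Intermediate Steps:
$F = -30$ ($F = 6 \left(-5\right) = -30$)
$D{\left(E,L \right)} = -16$ ($D{\left(E,L \right)} = \left(-4\right) 4 = -16$)
$z{\left(k \right)} = \left(-30 - \frac{k}{5}\right)^{2}$ ($z{\left(k \right)} = \left(\frac{k}{-5} - 30\right)^{2} = \left(k \left(- \frac{1}{5}\right) - 30\right)^{2} = \left(- \frac{k}{5} - 30\right)^{2} = \left(-30 - \frac{k}{5}\right)^{2}$)
$J{\left(I,r \right)} = 65536$ ($J{\left(I,r \right)} = \left(-16\right)^{4} = 65536$)
$\frac{z{\left(17 - 28 \right)}}{J{\left(73,72 \right)}} = \frac{\frac{1}{25} \left(150 + \left(17 - 28\right)\right)^{2}}{65536} = \frac{\left(150 - 11\right)^{2}}{25} \cdot \frac{1}{65536} = \frac{139^{2}}{25} \cdot \frac{1}{65536} = \frac{1}{25} \cdot 19321 \cdot \frac{1}{65536} = \frac{19321}{25} \cdot \frac{1}{65536} = \frac{19321}{1638400}$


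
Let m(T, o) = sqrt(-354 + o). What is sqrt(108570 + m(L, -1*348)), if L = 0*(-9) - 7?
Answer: sqrt(108570 + 3*I*sqrt(78)) ≈ 329.5 + 0.04*I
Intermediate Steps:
L = -7 (L = 0 - 7 = -7)
sqrt(108570 + m(L, -1*348)) = sqrt(108570 + sqrt(-354 - 1*348)) = sqrt(108570 + sqrt(-354 - 348)) = sqrt(108570 + sqrt(-702)) = sqrt(108570 + 3*I*sqrt(78))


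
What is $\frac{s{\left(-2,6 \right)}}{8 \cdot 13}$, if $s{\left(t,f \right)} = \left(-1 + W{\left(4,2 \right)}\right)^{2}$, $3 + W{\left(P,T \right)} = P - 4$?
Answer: $\frac{2}{13} \approx 0.15385$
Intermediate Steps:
$W{\left(P,T \right)} = -7 + P$ ($W{\left(P,T \right)} = -3 + \left(P - 4\right) = -3 + \left(-4 + P\right) = -7 + P$)
$s{\left(t,f \right)} = 16$ ($s{\left(t,f \right)} = \left(-1 + \left(-7 + 4\right)\right)^{2} = \left(-1 - 3\right)^{2} = \left(-4\right)^{2} = 16$)
$\frac{s{\left(-2,6 \right)}}{8 \cdot 13} = \frac{1}{8 \cdot 13} \cdot 16 = \frac{1}{104} \cdot 16 = \frac{2}{13}$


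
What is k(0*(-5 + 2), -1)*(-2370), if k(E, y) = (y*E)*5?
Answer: 0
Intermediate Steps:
k(E, y) = 5*E*y (k(E, y) = (E*y)*5 = 5*E*y)
k(0*(-5 + 2), -1)*(-2370) = (5*(0*(-5 + 2))*(-1))*(-2370) = (5*(0*(-3))*(-1))*(-2370) = (5*0*(-1))*(-2370) = 0*(-2370) = 0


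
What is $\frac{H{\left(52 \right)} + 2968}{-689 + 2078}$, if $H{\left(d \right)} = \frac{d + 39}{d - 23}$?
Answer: $\frac{28721}{13427} \approx 2.139$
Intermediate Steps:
$H{\left(d \right)} = \frac{39 + d}{-23 + d}$
$\frac{H{\left(52 \right)} + 2968}{-689 + 2078} = \frac{\frac{39 + 52}{-23 + 52} + 2968}{-689 + 2078} = \frac{\frac{1}{29} \cdot 91 + 2968}{1389} = \left(\frac{1}{29} \cdot 91 + 2968\right) \frac{1}{1389} = \left(\frac{91}{29} + 2968\right) \frac{1}{1389} = \frac{86163}{29} \cdot \frac{1}{1389} = \frac{28721}{13427}$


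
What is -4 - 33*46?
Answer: -1522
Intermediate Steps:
-4 - 33*46 = -4 - 1518 = -1522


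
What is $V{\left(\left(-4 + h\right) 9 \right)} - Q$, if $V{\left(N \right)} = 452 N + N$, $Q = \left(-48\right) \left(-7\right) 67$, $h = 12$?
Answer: $10104$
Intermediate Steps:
$Q = 22512$ ($Q = 336 \cdot 67 = 22512$)
$V{\left(N \right)} = 453 N$
$V{\left(\left(-4 + h\right) 9 \right)} - Q = 453 \left(-4 + 12\right) 9 - 22512 = 453 \cdot 8 \cdot 9 - 22512 = 453 \cdot 72 - 22512 = 32616 - 22512 = 10104$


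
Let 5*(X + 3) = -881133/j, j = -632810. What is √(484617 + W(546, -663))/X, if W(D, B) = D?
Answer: -3164050*√53907/2870339 ≈ -255.94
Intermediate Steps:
X = -8611017/3164050 (X = -3 + (-881133/(-632810))/5 = -3 + (-881133*(-1/632810))/5 = -3 + (⅕)*(881133/632810) = -3 + 881133/3164050 = -8611017/3164050 ≈ -2.7215)
√(484617 + W(546, -663))/X = √(484617 + 546)/(-8611017/3164050) = √485163*(-3164050/8611017) = (3*√53907)*(-3164050/8611017) = -3164050*√53907/2870339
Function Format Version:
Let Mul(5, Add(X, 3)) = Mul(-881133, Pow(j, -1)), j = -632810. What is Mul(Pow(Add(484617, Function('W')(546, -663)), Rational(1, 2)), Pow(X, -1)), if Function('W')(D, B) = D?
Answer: Mul(Rational(-3164050, 2870339), Pow(53907, Rational(1, 2))) ≈ -255.94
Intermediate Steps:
X = Rational(-8611017, 3164050) (X = Add(-3, Mul(Rational(1, 5), Mul(-881133, Pow(-632810, -1)))) = Add(-3, Mul(Rational(1, 5), Mul(-881133, Rational(-1, 632810)))) = Add(-3, Mul(Rational(1, 5), Rational(881133, 632810))) = Add(-3, Rational(881133, 3164050)) = Rational(-8611017, 3164050) ≈ -2.7215)
Mul(Pow(Add(484617, Function('W')(546, -663)), Rational(1, 2)), Pow(X, -1)) = Mul(Pow(Add(484617, 546), Rational(1, 2)), Pow(Rational(-8611017, 3164050), -1)) = Mul(Pow(485163, Rational(1, 2)), Rational(-3164050, 8611017)) = Mul(Mul(3, Pow(53907, Rational(1, 2))), Rational(-3164050, 8611017)) = Mul(Rational(-3164050, 2870339), Pow(53907, Rational(1, 2)))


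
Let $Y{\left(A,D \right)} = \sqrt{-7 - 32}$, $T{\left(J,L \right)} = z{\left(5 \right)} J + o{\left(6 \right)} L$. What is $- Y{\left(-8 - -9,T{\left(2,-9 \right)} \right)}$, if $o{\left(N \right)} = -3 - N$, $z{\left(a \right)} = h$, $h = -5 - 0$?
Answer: $- i \sqrt{39} \approx - 6.245 i$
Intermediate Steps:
$h = -5$ ($h = -5 + 0 = -5$)
$z{\left(a \right)} = -5$
$T{\left(J,L \right)} = - 9 L - 5 J$ ($T{\left(J,L \right)} = - 5 J + \left(-3 - 6\right) L = - 5 J - 9 L = - 9 L - 5 J$)
$Y{\left(A,D \right)} = i \sqrt{39}$ ($Y{\left(A,D \right)} = \sqrt{-39} = i \sqrt{39}$)
$- Y{\left(-8 - -9,T{\left(2,-9 \right)} \right)} = - i \sqrt{39}$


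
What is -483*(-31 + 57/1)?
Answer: -12558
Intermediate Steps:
-483*(-31 + 57/1) = -483*(-31 + 57*1) = -483*(-31 + 57) = -483*26 = -12558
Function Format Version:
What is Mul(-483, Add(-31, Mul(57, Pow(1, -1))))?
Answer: -12558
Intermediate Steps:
Mul(-483, Add(-31, Mul(57, Pow(1, -1)))) = Mul(-483, Add(-31, Mul(57, 1))) = Mul(-483, Add(-31, 57)) = Mul(-483, 26) = -12558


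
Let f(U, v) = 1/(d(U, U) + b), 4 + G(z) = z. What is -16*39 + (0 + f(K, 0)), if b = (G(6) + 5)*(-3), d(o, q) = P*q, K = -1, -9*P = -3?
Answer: -39939/64 ≈ -624.05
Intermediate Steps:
P = ⅓ (P = -⅑*(-3) = ⅓ ≈ 0.33333)
d(o, q) = q/3
G(z) = -4 + z
b = -21 (b = ((-4 + 6) + 5)*(-3) = (2 + 5)*(-3) = 7*(-3) = -21)
f(U, v) = 1/(-21 + U/3) (f(U, v) = 1/(U/3 - 21) = 1/(-21 + U/3))
-16*39 + (0 + f(K, 0)) = -16*39 + (0 + 3/(-63 - 1)) = -624 + (0 + 3/(-64)) = -624 + (0 + 3*(-1/64)) = -624 + (0 - 3/64) = -624 - 3/64 = -39939/64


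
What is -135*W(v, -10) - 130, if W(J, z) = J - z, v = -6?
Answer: -670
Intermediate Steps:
-135*W(v, -10) - 130 = -135*(-6 - 1*(-10)) - 130 = -135*(-6 + 10) - 130 = -135*4 - 130 = -540 - 130 = -670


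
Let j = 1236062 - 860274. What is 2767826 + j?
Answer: 3143614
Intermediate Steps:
j = 375788
2767826 + j = 2767826 + 375788 = 3143614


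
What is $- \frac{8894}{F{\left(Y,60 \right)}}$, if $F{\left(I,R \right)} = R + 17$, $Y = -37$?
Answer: $- \frac{8894}{77} \approx -115.51$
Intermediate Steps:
$F{\left(I,R \right)} = 17 + R$
$- \frac{8894}{F{\left(Y,60 \right)}} = - \frac{8894}{17 + 60} = - \frac{8894}{77}$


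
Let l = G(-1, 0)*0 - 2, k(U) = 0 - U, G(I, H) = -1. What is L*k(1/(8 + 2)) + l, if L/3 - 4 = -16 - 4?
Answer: 14/5 ≈ 2.8000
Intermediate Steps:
k(U) = -U
l = -2 (l = -1*0 - 2 = 0 - 2 = -2)
L = -48 (L = 12 + 3*(-16 - 4) = 12 + 3*(-20) = 12 - 60 = -48)
L*k(1/(8 + 2)) + l = -(-48)/(8 + 2) - 2 = -(-48)/10 - 2 = -48*(-⅒) - 2 = 24/5 - 2 = 14/5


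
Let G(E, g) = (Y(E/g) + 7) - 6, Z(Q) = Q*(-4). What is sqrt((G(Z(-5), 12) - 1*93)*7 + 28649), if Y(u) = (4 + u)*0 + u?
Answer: 205*sqrt(6)/3 ≈ 167.38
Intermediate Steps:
Y(u) = u (Y(u) = 0 + u = u)
Z(Q) = -4*Q
G(E, g) = 1 + E/g (G(E, g) = (E/g + 7) - 6 = (7 + E/g) - 6 = 1 + E/g)
sqrt((G(Z(-5), 12) - 1*93)*7 + 28649) = sqrt(((-4*(-5) + 12)/12 - 1*93)*7 + 28649) = sqrt(((20 + 12)/12 - 93)*7 + 28649) = sqrt(((1/12)*32 - 93)*7 + 28649) = sqrt((8/3 - 93)*7 + 28649) = sqrt(-271/3*7 + 28649) = sqrt(-1897/3 + 28649) = sqrt(84050/3) = 205*sqrt(6)/3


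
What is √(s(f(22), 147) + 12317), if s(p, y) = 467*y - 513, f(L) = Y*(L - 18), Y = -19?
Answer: √80453 ≈ 283.64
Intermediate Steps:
f(L) = 342 - 19*L (f(L) = -19*(L - 18) = -19*(-18 + L) = 342 - 19*L)
s(p, y) = -513 + 467*y
√(s(f(22), 147) + 12317) = √((-513 + 467*147) + 12317) = √((-513 + 68649) + 12317) = √(68136 + 12317) = √80453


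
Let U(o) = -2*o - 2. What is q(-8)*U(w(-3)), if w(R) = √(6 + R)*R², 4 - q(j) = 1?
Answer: -6 - 54*√3 ≈ -99.531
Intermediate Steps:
q(j) = 3 (q(j) = 4 - 1*1 = 4 - 1 = 3)
w(R) = R²*√(6 + R)
U(o) = -2 - 2*o
q(-8)*U(w(-3)) = 3*(-2 - 2*(-3)²*√(6 - 3)) = 3*(-2 - 18*√3) = -6 - 54*√3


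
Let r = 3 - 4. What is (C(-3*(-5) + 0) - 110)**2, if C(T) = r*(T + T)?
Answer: 19600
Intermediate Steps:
r = -1
C(T) = -2*T (C(T) = -(T + T) = -2*T)
(C(-3*(-5) + 0) - 110)**2 = (-2*(-3*(-5) + 0) - 110)**2 = (-2*(15 + 0) - 110)**2 = (-2*15 - 110)**2 = (-30 - 110)**2 = (-140)**2 = 19600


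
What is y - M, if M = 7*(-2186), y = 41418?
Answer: 56720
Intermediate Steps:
M = -15302
y - M = 41418 - 1*(-15302) = 41418 + 15302 = 56720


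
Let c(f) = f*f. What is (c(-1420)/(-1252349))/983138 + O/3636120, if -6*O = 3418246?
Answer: -1052174369567787463/6715360356137957160 ≈ -0.15668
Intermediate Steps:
O = -1709123/3 (O = -⅙*3418246 = -1709123/3 ≈ -5.6971e+5)
c(f) = f²
(c(-1420)/(-1252349))/983138 + O/3636120 = ((-1420)²/(-1252349))/983138 - 1709123/3/3636120 = (2016400*(-1/1252349))*(1/983138) - 1709123/3*1/3636120 = -2016400/1252349*1/983138 - 1709123/10908360 = -1008200/615615945581 - 1709123/10908360 = -1052174369567787463/6715360356137957160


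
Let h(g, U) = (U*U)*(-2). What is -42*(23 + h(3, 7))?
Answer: 3150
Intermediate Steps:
h(g, U) = -2*U² (h(g, U) = U²*(-2) = -2*U²)
-42*(23 + h(3, 7)) = -42*(23 - 2*7²) = -42*(23 - 2*49) = -42*(23 - 98) = -42*(-75) = 3150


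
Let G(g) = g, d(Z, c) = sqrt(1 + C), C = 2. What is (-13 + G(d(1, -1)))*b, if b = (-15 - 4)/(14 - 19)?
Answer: -247/5 + 19*sqrt(3)/5 ≈ -42.818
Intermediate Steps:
d(Z, c) = sqrt(3) (d(Z, c) = sqrt(1 + 2) = sqrt(3))
b = 19/5 (b = -19/(-5) = -19*(-1/5) = 19/5 ≈ 3.8000)
(-13 + G(d(1, -1)))*b = (-13 + sqrt(3))*(19/5) = -247/5 + 19*sqrt(3)/5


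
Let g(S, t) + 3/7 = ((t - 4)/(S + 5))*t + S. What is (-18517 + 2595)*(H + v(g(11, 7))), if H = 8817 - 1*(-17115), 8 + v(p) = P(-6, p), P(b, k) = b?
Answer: -412666396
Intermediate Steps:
g(S, t) = -3/7 + S + t*(-4 + t)/(5 + S) (g(S, t) = -3/7 + (((t - 4)/(S + 5))*t + S) = -3/7 + (((-4 + t)/(5 + S))*t + S) = -3/7 + (t*(-4 + t)/(5 + S) + S) = -3/7 + (S + t*(-4 + t)/(5 + S)) = -3/7 + S + t*(-4 + t)/(5 + S))
v(p) = -14 (v(p) = -8 - 6 = -14)
H = 25932 (H = 8817 + 17115 = 25932)
(-18517 + 2595)*(H + v(g(11, 7))) = (-18517 + 2595)*(25932 - 14) = -15922*25918 = -412666396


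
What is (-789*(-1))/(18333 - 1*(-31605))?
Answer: 263/16646 ≈ 0.015800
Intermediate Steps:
(-789*(-1))/(18333 - 1*(-31605)) = 789/(18333 + 31605) = 789/49938 = 789*(1/49938) = 263/16646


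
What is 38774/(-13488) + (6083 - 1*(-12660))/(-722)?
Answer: -70200103/2434584 ≈ -28.835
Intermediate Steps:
38774/(-13488) + (6083 - 1*(-12660))/(-722) = 38774*(-1/13488) + (6083 + 12660)*(-1/722) = -19387/6744 + 18743*(-1/722) = -19387/6744 - 18743/722 = -70200103/2434584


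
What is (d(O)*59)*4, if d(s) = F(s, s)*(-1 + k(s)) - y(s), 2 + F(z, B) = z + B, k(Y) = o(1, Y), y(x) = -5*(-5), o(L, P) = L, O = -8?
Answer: -5900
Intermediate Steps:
y(x) = 25
k(Y) = 1
F(z, B) = -2 + B + z (F(z, B) = -2 + (z + B) = -2 + (B + z) = -2 + B + z)
d(s) = -25 (d(s) = (-2 + s + s)*(-1 + 1) - 1*25 = (-2 + 2*s)*0 - 25 = 0 - 25 = -25)
(d(O)*59)*4 = -25*59*4 = -1475*4 = -5900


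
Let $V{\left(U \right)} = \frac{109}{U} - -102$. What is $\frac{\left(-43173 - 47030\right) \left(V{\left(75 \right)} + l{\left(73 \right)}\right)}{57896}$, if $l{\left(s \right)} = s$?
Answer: $- \frac{596873251}{2171100} \approx -274.92$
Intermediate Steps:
$V{\left(U \right)} = 102 + \frac{109}{U}$ ($V{\left(U \right)} = \frac{109}{U} + 102 = 102 + \frac{109}{U}$)
$\frac{\left(-43173 - 47030\right) \left(V{\left(75 \right)} + l{\left(73 \right)}\right)}{57896} = \frac{\left(-43173 - 47030\right) \left(\left(102 + \frac{109}{75}\right) + 73\right)}{57896} = - 90203 \left(\left(102 + 109 \cdot \frac{1}{75}\right) + 73\right) \frac{1}{57896} = - 90203 \left(\left(102 + \frac{109}{75}\right) + 73\right) \frac{1}{57896} = - 90203 \left(\frac{7759}{75} + 73\right) \frac{1}{57896} = \left(-90203\right) \frac{13234}{75} \cdot \frac{1}{57896} = \left(- \frac{1193746502}{75}\right) \frac{1}{57896} = - \frac{596873251}{2171100}$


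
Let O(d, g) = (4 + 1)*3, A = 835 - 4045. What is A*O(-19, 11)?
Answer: -48150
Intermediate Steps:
A = -3210
O(d, g) = 15 (O(d, g) = 5*3 = 15)
A*O(-19, 11) = -3210*15 = -48150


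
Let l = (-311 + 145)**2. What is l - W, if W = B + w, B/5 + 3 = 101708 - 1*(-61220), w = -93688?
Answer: -693381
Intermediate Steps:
B = 814625 (B = -15 + 5*(101708 - 1*(-61220)) = -15 + 5*(101708 + 61220) = -15 + 5*162928 = -15 + 814640 = 814625)
W = 720937 (W = 814625 - 93688 = 720937)
l = 27556 (l = (-166)**2 = 27556)
l - W = 27556 - 1*720937 = 27556 - 720937 = -693381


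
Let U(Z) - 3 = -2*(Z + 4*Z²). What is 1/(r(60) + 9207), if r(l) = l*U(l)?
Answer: -1/1725813 ≈ -5.7944e-7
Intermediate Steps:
U(Z) = 3 - 8*Z² - 2*Z (U(Z) = 3 - 2*(Z + 4*Z²) = 3 + (-8*Z² - 2*Z) = 3 - 8*Z² - 2*Z)
r(l) = l*(3 - 8*l² - 2*l)
1/(r(60) + 9207) = 1/(60*(3 - 8*60² - 2*60) + 9207) = 1/(60*(3 - 8*3600 - 120) + 9207) = 1/(60*(3 - 28800 - 120) + 9207) = 1/(60*(-28917) + 9207) = 1/(-1735020 + 9207) = 1/(-1725813) = -1/1725813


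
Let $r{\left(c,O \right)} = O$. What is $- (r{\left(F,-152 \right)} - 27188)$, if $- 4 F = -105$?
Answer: $27340$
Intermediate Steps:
$F = \frac{105}{4}$ ($F = \left(- \frac{1}{4}\right) \left(-105\right) = \frac{105}{4} \approx 26.25$)
$- (r{\left(F,-152 \right)} - 27188) = - (-152 - 27188) = \left(-1\right) \left(-27340\right) = 27340$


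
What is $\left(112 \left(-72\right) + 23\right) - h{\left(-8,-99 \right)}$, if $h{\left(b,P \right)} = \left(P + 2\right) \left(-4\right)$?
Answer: $-8429$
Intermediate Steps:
$h{\left(b,P \right)} = -8 - 4 P$ ($h{\left(b,P \right)} = \left(2 + P\right) \left(-4\right) = -8 - 4 P$)
$\left(112 \left(-72\right) + 23\right) - h{\left(-8,-99 \right)} = \left(112 \left(-72\right) + 23\right) - \left(-8 - -396\right) = \left(-8064 + 23\right) - \left(-8 + 396\right) = -8041 - 388 = -8429$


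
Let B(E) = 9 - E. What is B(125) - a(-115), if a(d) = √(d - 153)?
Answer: -116 - 2*I*√67 ≈ -116.0 - 16.371*I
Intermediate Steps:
a(d) = √(-153 + d)
B(125) - a(-115) = (9 - 1*125) - √(-153 - 115) = (9 - 125) - √(-268) = -116 - 2*I*√67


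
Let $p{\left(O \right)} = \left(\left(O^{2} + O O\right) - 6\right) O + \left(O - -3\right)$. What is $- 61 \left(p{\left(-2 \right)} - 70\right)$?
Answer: $4453$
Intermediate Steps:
$p{\left(O \right)} = 3 + O + O \left(-6 + 2 O^{2}\right)$ ($p{\left(O \right)} = \left(\left(O^{2} + O^{2}\right) - 6\right) O + \left(O + 3\right) = \left(2 O^{2} - 6\right) O + \left(3 + O\right) = \left(-6 + 2 O^{2}\right) O + \left(3 + O\right) = O \left(-6 + 2 O^{2}\right) + \left(3 + O\right) = 3 + O + O \left(-6 + 2 O^{2}\right)$)
$- 61 \left(p{\left(-2 \right)} - 70\right) = - 61 \left(\left(3 - -10 + 2 \left(-2\right)^{3}\right) - 70\right) = - 61 \left(\left(3 + 10 + 2 \left(-8\right)\right) - 70\right) = - 61 \left(\left(3 + 10 - 16\right) - 70\right) = - 61 \left(-3 - 70\right) = \left(-61\right) \left(-73\right) = 4453$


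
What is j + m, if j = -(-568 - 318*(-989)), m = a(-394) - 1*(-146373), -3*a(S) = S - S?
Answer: -167561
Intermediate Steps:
a(S) = 0 (a(S) = -(S - S)/3 = -⅓*0 = 0)
m = 146373 (m = 0 - 1*(-146373) = 0 + 146373 = 146373)
j = -313934 (j = -(-568 + 314502) = -1*313934 = -313934)
j + m = -313934 + 146373 = -167561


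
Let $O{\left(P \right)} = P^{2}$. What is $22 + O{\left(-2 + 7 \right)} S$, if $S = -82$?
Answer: $-2028$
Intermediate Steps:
$22 + O{\left(-2 + 7 \right)} S = 22 + \left(-2 + 7\right)^{2} \left(-82\right) = 22 + 5^{2} \left(-82\right) = 22 + 25 \left(-82\right) = 22 - 2050 = -2028$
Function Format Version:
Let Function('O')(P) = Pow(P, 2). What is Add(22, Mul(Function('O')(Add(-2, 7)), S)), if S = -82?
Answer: -2028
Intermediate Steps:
Add(22, Mul(Function('O')(Add(-2, 7)), S)) = Add(22, Mul(Pow(Add(-2, 7), 2), -82)) = Add(22, Mul(Pow(5, 2), -82)) = Add(22, Mul(25, -82)) = Add(22, -2050) = -2028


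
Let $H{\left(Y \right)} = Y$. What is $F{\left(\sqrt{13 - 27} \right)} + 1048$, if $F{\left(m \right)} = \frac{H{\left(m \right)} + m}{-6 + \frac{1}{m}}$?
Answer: $\frac{12 \left(85 i + 524 \sqrt{14}\right)}{i + 6 \sqrt{14}} \approx 1047.9 - 1.2447 i$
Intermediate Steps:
$F{\left(m \right)} = \frac{2 m}{-6 + \frac{1}{m}}$ ($F{\left(m \right)} = \frac{m + m}{-6 + \frac{1}{m}} = \frac{2 m}{-6 + \frac{1}{m}}$)
$F{\left(\sqrt{13 - 27} \right)} + 1048 = - \frac{2 \left(\sqrt{13 - 27}\right)^{2}}{-1 + 6 \sqrt{13 - 27}} + 1048 = - \frac{2 \left(\sqrt{-14}\right)^{2}}{-1 + 6 \sqrt{-14}} + 1048 = - \frac{2 \left(i \sqrt{14}\right)^{2}}{-1 + 6 i \sqrt{14}} + 1048 = \left(-2\right) \left(-14\right) \frac{1}{-1 + 6 i \sqrt{14}} + 1048 = \frac{28}{-1 + 6 i \sqrt{14}} + 1048 = 1048 + \frac{28}{-1 + 6 i \sqrt{14}}$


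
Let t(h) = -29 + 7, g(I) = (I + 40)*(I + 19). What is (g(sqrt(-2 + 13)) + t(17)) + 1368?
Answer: 2117 + 59*sqrt(11) ≈ 2312.7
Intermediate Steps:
g(I) = (19 + I)*(40 + I) (g(I) = (40 + I)*(19 + I) = (19 + I)*(40 + I))
t(h) = -22
(g(sqrt(-2 + 13)) + t(17)) + 1368 = ((760 + (sqrt(-2 + 13))**2 + 59*sqrt(-2 + 13)) - 22) + 1368 = ((760 + (sqrt(11))**2 + 59*sqrt(11)) - 22) + 1368 = ((760 + 11 + 59*sqrt(11)) - 22) + 1368 = ((771 + 59*sqrt(11)) - 22) + 1368 = (749 + 59*sqrt(11)) + 1368 = 2117 + 59*sqrt(11)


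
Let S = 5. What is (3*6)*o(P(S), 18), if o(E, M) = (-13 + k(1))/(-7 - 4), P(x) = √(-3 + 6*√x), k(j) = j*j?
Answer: 216/11 ≈ 19.636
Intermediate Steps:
k(j) = j²
o(E, M) = 12/11 (o(E, M) = (-13 + 1²)/(-7 - 4) = (-13 + 1)/(-11) = -12*(-1/11) = 12/11)
(3*6)*o(P(S), 18) = (3*6)*(12/11) = 18*(12/11) = 216/11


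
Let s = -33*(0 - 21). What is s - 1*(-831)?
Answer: 1524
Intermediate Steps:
s = 693 (s = -33*(-21) = 693)
s - 1*(-831) = 693 - 1*(-831) = 693 + 831 = 1524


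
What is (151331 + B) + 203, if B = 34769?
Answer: 186303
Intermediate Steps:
(151331 + B) + 203 = (151331 + 34769) + 203 = 186100 + 203 = 186303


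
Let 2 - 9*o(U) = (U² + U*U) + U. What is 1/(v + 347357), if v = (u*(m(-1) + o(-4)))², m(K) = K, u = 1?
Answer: 81/28137142 ≈ 2.8788e-6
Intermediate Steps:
o(U) = 2/9 - 2*U²/9 - U/9 (o(U) = 2/9 - ((U² + U*U) + U)/9 = 2/9 - ((U² + U²) + U)/9 = 2/9 - (2*U² + U)/9 = 2/9 - (U + 2*U²)/9 = 2/9 + (-2*U²/9 - U/9) = 2/9 - 2*U²/9 - U/9)
v = 1225/81 (v = (1*(-1 + (2/9 - 2/9*(-4)² - ⅑*(-4))))² = (1*(-1 + (2/9 - 2/9*16 + 4/9)))² = (1*(-1 + (2/9 - 32/9 + 4/9)))² = (1*(-1 - 26/9))² = (1*(-35/9))² = (-35/9)² = 1225/81 ≈ 15.123)
1/(v + 347357) = 1/(1225/81 + 347357) = 1/(28137142/81) = 81/28137142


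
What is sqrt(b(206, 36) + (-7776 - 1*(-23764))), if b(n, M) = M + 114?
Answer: sqrt(16138) ≈ 127.04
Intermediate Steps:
b(n, M) = 114 + M
sqrt(b(206, 36) + (-7776 - 1*(-23764))) = sqrt((114 + 36) + (-7776 - 1*(-23764))) = sqrt(150 + (-7776 + 23764)) = sqrt(150 + 15988) = sqrt(16138)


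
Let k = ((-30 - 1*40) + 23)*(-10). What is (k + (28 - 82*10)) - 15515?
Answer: -15837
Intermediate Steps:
k = 470 (k = ((-30 - 40) + 23)*(-10) = (-70 + 23)*(-10) = -47*(-10) = 470)
(k + (28 - 82*10)) - 15515 = (470 + (28 - 82*10)) - 15515 = (470 + (28 - 820)) - 15515 = (470 - 792) - 15515 = -322 - 15515 = -15837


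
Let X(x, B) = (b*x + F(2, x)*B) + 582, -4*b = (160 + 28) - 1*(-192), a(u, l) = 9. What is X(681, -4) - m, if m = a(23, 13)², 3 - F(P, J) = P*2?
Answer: -64190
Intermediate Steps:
F(P, J) = 3 - 2*P (F(P, J) = 3 - P*2 = 3 - 2*P)
m = 81 (m = 9² = 81)
b = -95 (b = -((160 + 28) - 1*(-192))/4 = -(188 + 192)/4 = -¼*380 = -95)
X(x, B) = 582 - B - 95*x (X(x, B) = (-95*x + (3 - 2*2)*B) + 582 = (-95*x + (3 - 4)*B) + 582 = (-95*x - B) + 582 = (-B - 95*x) + 582 = 582 - B - 95*x)
X(681, -4) - m = (582 - 1*(-4) - 95*681) - 1*81 = (582 + 4 - 64695) - 81 = -64109 - 81 = -64190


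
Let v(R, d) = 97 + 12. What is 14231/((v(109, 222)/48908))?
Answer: 696009748/109 ≈ 6.3854e+6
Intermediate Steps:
v(R, d) = 109
14231/((v(109, 222)/48908)) = 14231/((109/48908)) = 14231/((109*(1/48908))) = 14231/(109/48908) = 14231*(48908/109) = 696009748/109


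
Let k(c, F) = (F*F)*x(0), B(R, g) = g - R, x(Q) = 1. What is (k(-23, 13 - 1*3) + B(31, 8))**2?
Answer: 5929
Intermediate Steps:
k(c, F) = F**2 (k(c, F) = (F*F)*1 = F**2*1 = F**2)
(k(-23, 13 - 1*3) + B(31, 8))**2 = ((13 - 1*3)**2 + (8 - 1*31))**2 = ((13 - 3)**2 + (8 - 31))**2 = (10**2 - 23)**2 = (100 - 23)**2 = 77**2 = 5929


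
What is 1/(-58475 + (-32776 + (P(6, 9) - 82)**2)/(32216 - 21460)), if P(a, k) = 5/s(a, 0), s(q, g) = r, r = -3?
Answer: -96804/5660845883 ≈ -1.7101e-5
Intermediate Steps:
s(q, g) = -3
P(a, k) = -5/3 (P(a, k) = 5/(-3) = 5*(-1/3) = -5/3)
1/(-58475 + (-32776 + (P(6, 9) - 82)**2)/(32216 - 21460)) = 1/(-58475 + (-32776 + (-5/3 - 82)**2)/(32216 - 21460)) = 1/(-58475 + (-32776 + (-251/3)**2)/10756) = 1/(-58475 + (-32776 + 63001/9)*(1/10756)) = 1/(-58475 - 231983/9*1/10756) = 1/(-58475 - 231983/96804) = 1/(-5660845883/96804) = -96804/5660845883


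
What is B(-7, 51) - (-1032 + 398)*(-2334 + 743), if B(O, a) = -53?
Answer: -1008747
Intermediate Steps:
B(-7, 51) - (-1032 + 398)*(-2334 + 743) = -53 - (-1032 + 398)*(-2334 + 743) = -53 - (-634)*(-1591) = -53 - 1*1008694 = -53 - 1008694 = -1008747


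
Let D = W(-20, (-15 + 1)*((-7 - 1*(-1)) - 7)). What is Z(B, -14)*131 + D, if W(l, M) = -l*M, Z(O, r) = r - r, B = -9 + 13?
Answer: 3640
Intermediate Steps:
B = 4
Z(O, r) = 0
W(l, M) = -M*l
D = 3640 (D = -1*(-15 + 1)*((-7 - 1*(-1)) - 7)*(-20) = -1*(-14*((-7 + 1) - 7))*(-20) = -1*(-14*(-6 - 7))*(-20) = -1*(-14*(-13))*(-20) = -1*182*(-20) = 3640)
Z(B, -14)*131 + D = 0*131 + 3640 = 0 + 3640 = 3640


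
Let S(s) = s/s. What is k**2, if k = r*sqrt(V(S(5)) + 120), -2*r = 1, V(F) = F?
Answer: 121/4 ≈ 30.250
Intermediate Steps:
S(s) = 1
r = -1/2 (r = -1/2*1 = -1/2 ≈ -0.50000)
k = -11/2 (k = -sqrt(1 + 120)/2 = -sqrt(121)/2 = -1/2*11 = -11/2 ≈ -5.5000)
k**2 = (-11/2)**2 = 121/4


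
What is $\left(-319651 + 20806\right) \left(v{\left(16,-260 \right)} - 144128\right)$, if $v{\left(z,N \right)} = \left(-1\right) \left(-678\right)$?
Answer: $42869315250$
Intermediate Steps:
$v{\left(z,N \right)} = 678$
$\left(-319651 + 20806\right) \left(v{\left(16,-260 \right)} - 144128\right) = \left(-319651 + 20806\right) \left(678 - 144128\right) = \left(-298845\right) \left(-143450\right) = 42869315250$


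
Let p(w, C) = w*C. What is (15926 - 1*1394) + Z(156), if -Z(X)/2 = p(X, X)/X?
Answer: 14220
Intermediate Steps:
p(w, C) = C*w
Z(X) = -2*X (Z(X) = -2*X*X/X = -2*X**2/X = -2*X)
(15926 - 1*1394) + Z(156) = (15926 - 1*1394) - 2*156 = (15926 - 1394) - 312 = 14532 - 312 = 14220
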